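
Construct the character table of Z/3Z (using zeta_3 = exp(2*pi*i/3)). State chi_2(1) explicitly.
Character table of Z/3Z (irreps indexed chi_0,...,chi_2 with chi_k(m) = zeta_3^(k*m), zeta_3 = exp(2*pi*i/3)):
  irrep \ class  {0} (size 1)  {1} (size 1)    {2} (size 1)  
  chi_0          1             1               1             
  chi_1          1             exp(2*I*pi/3)   exp(-2*I*pi/3)
  chi_2          1             exp(-2*I*pi/3)  exp(2*I*pi/3) 

Spot check: chi_2(1) = zeta_3^(2*1) = zeta_3^2 = exp(-2*I*pi/3).

Explanation: Z/3Z is abelian, so all 3 irreducible complex representations are 1-dimensional. They are given by chi_k(m) = zeta_3^(k*m) for k = 0,...,2. Row orthogonality: sum_m chi_k(m) conj(chi_l(m)) = 3 * [k = l].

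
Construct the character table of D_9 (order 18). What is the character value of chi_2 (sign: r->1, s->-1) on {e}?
Conjugacy classes: {e} of size 1, {r^1, r^8} of size 2, {r^2, r^7} of size 2, {r^3, r^6} of size 2, {r^4, r^5} of size 2, {s, sr, ..., sr^8} of size 9.
Character table:
  irrep \ class              {e} (size 1)  {r^1, r^8} (size 2)  {r^2, r^7} (size 2)  {r^3, r^6} (size 2)  {r^4, r^5} (size 2)  {s, sr, ..., sr^8} (size 9)
  chi_1 (triv)               1             1                    1                    1                    1                    1                          
  chi_2 (sign: r->1, s->-1)  1             1                    1                    1                    1                    -1                         
  chi_3 (2d, j=1)            2             2*cos(2*pi/9)        2*cos(4*pi/9)        -1                   -2*cos(pi/9)         0                          
  chi_4 (2d, j=2)            2             2*cos(4*pi/9)        -2*cos(pi/9)         -1                   2*cos(2*pi/9)        0                          
  chi_5 (2d, j=3)            2             -1                   -1                   2                    -1                   0                          
  chi_6 (2d, j=4)            2             -2*cos(pi/9)         2*cos(2*pi/9)        -1                   2*cos(4*pi/9)        0                          

Spot check: chi_2 (sign: r->1, s->-1) on {e} = 1.

D_9 has order 2*9 = 18 with 6 conjugacy classes, hence 6 irreducibles. Sum of squared dims 1 + 1 + 4 + 4 + 4 + 4 = 18 = |G|. Linear characters come from the abelianisation; the 2-dimensional irreps have character r^k -> 2*cos(2*pi*j*k/9), reflections -> 0.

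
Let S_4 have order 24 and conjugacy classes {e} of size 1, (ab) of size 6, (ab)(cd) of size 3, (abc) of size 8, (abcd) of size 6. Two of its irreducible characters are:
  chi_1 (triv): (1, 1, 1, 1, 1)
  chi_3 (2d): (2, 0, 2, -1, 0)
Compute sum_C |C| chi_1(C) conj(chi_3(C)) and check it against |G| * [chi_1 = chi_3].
Sum = 0; so <chi_1, chi_3> = 0 (distinct irreducibles are orthogonal).

Justification: Compute term by term over conjugacy classes (|C| * chi_1(C) * conj(chi_3(C))):
  1*(1)*conj(2) + 6*(1)*conj(0) + 3*(1)*conj(2) + 8*(1)*conj(-1) + 6*(1)*conj(0)
  = (2) + (0) + (6) + (-8) + (0)
  = 0.
Dividing by |G| = 24 gives 0/24 = 0, matching the row-orthogonality relation <chi_1, chi_3> = [chi_1 = chi_3].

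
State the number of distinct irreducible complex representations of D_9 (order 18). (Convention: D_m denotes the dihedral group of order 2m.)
6

Derivation: The number of irreducible complex representations of a finite group equals its number of conjugacy classes. D_9 has 6 conjugacy classes ((n+3)/2 for n odd), so D_9 (order 18) has exactly 6 irreducible complex representations.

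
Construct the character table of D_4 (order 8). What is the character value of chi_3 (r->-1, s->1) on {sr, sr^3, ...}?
Conjugacy classes: {e} of size 1, {r^2} of size 1, {r^1, r^3} of size 2, {s, sr^2, ...} of size 2, {sr, sr^3, ...} of size 2.
Character table:
  irrep \ class              {e} (size 1)  {r^2} (size 1)  {r^1, r^3} (size 2)  {s, sr^2, ...} (size 2)  {sr, sr^3, ...} (size 2)
  chi_1 (triv)               1             1               1                    1                        1                       
  chi_2 (sign: r->1, s->-1)  1             1               1                    -1                       -1                      
  chi_3 (r->-1, s->1)        1             1               -1                   1                        -1                      
  chi_4 (r->-1, s->-1)       1             1               -1                   -1                       1                       
  chi_5 (2d, j=1)            2             -2              0                    0                        0                       

Spot check: chi_3 (r->-1, s->1) on {sr, sr^3, ...} = -1.

D_4 has order 2*4 = 8 with 5 conjugacy classes, hence 5 irreducibles. Sum of squared dims 1 + 1 + 1 + 1 + 4 = 8 = |G|. Linear characters come from the abelianisation; the 2-dimensional irreps have character r^k -> 2*cos(2*pi*j*k/4), reflections -> 0.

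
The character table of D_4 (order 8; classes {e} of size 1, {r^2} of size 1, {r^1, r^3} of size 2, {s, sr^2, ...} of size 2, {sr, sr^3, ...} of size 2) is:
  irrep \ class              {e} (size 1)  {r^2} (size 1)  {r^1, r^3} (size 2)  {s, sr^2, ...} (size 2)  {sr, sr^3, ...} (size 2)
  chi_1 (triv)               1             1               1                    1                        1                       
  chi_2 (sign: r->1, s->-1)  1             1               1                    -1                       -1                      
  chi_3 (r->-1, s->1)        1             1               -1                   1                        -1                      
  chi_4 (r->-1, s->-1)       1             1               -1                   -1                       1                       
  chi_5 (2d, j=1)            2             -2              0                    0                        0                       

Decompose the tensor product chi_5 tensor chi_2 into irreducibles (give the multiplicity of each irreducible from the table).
chi_5 tensor chi_2 = chi_5 (all other irreducibles have multiplicity 0).

Explanation: The character of a tensor product is the pointwise product (chi_5 * chi_2)(C) = chi_5(C) * chi_2(C):
  {e}: (2)*(1), {r^2}: (-2)*(1), {r^1, r^3}: (0)*(1), {s, sr^2, ...}: (0)*(-1), {sr, sr^3, ...}: (0)*(-1)
so (chi_5 * chi_2) takes values
  {e} -> 2, {r^2} -> -2, {r^1, r^3} -> 0, {s, sr^2, ...} -> 0, {sr, sr^3, ...} -> 0.
Now take the inner product of this character with each irreducible chi from the table, <chi_5*chi_2, chi> = (1/8) sum_C |C| (chi_5*chi_2)(C) conj(chi(C)):
  <chi_5*chi_2, chi_1> = (1/8)[1*(2)*conj(1) + 1*(-2)*conj(1) + 2*(0)*conj(1) + 2*(0)*conj(1) + 2*(0)*conj(1)]
      = (1/8)[(2) + (-2) + (0) + (0) + (0)] = 0/8 = 0
  <chi_5*chi_2, chi_2> = (1/8)[1*(2)*conj(1) + 1*(-2)*conj(1) + 2*(0)*conj(1) + 2*(0)*conj(-1) + 2*(0)*conj(-1)]
      = (1/8)[(2) + (-2) + (0) + (0) + (0)] = 0/8 = 0
  <chi_5*chi_2, chi_3> = (1/8)[1*(2)*conj(1) + 1*(-2)*conj(1) + 2*(0)*conj(-1) + 2*(0)*conj(1) + 2*(0)*conj(-1)]
      = (1/8)[(2) + (-2) + (0) + (0) + (0)] = 0/8 = 0
  <chi_5*chi_2, chi_4> = (1/8)[1*(2)*conj(1) + 1*(-2)*conj(1) + 2*(0)*conj(-1) + 2*(0)*conj(-1) + 2*(0)*conj(1)]
      = (1/8)[(2) + (-2) + (0) + (0) + (0)] = 0/8 = 0
  <chi_5*chi_2, chi_5> = (1/8)[1*(2)*conj(2) + 1*(-2)*conj(-2) + 2*(0)*conj(0) + 2*(0)*conj(0) + 2*(0)*conj(0)]
      = (1/8)[(4) + (4) + (0) + (0) + (0)] = 8/8 = 1
Hence the multiplicities are chi_5: 1. Dimension check: dim(chi_5)*dim(chi_2) = 2*1 = 2 and sum (mult * dim) = 1*2 = 2.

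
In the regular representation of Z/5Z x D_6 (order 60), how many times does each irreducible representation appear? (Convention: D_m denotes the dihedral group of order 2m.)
Each irreducible V_i of dimension d_i appears with multiplicity d_i, i.e. rho_reg = (direct sum over all irreducibles V_i) d_i V_i. The irreducible dimensions for Z/5Z x D_6 are 1, 1, 1, 1, 1, 1, 1, 1, 1, 1, 1, 1, 1, 1, 1, 1, 1, 1, 1, 1, 2, 2, 2, 2, 2, 2, 2, 2, 2, 2: 20 irreducibles of dimension 1, each with multiplicity 1; 10 irreducibles of dimension 2, each with multiplicity 2. Total dimension 20*1*1 + 10*2*2 = 60 = |G|.

General theorem: in the regular representation of a finite group G, each irreducible appears with multiplicity equal to its dimension. Check: dim(rho_reg) = sum d_i^2 = 1 + 1 + 1 + 1 + 1 + 1 + 1 + 1 + 1 + 1 + 1 + 1 + 1 + 1 + 1 + 1 + 1 + 1 + 1 + 1 + 4 + 4 + 4 + 4 + 4 + 4 + 4 + 4 + 4 + 4 = 60 = |G|.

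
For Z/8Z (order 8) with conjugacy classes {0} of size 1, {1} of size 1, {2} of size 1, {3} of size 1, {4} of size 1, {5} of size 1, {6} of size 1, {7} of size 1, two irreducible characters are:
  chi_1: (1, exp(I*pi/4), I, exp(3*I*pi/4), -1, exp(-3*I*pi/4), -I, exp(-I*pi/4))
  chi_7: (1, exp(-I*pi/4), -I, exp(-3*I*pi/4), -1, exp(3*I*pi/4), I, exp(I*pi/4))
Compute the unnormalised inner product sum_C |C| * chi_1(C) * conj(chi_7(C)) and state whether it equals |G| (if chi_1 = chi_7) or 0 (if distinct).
Sum = 0; so <chi_1, chi_7> = 0 (distinct irreducibles are orthogonal).

Details: Compute term by term over conjugacy classes (|C| * chi_1(C) * conj(chi_7(C))):
  1*(1)*conj(1) + 1*(exp(I*pi/4))*conj(exp(-I*pi/4)) + 1*(I)*conj(-I) + 1*(exp(3*I*pi/4))*conj(exp(-3*I*pi/4)) + 1*(-1)*conj(-1) + 1*(exp(-3*I*pi/4))*conj(exp(3*I*pi/4)) + 1*(-I)*conj(I) + 1*(exp(-I*pi/4))*conj(exp(I*pi/4))
  = (1) + (I) + (-1) + (-I) + (1) + (I) + (-1) + (-I)
  = 0.
(Exp terms are combined using exp(i*s)*conj(exp(i*t)) = exp(i*(s-t)), and sums of them are collapsed using the identity that for every m > 1 the m distinct m-th roots of unity sum to 0, e.g. 1 + exp(2*I*pi/3) + exp(-2*I*pi/3) = 0.)
Dividing by |G| = 8 gives 0/8 = 0, matching the row-orthogonality relation <chi_1, chi_7> = [chi_1 = chi_7].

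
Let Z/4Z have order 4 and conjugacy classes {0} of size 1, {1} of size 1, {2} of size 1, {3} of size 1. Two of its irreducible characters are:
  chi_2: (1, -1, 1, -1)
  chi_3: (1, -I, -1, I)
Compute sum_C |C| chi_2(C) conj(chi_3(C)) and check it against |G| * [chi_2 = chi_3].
Sum = 0; so <chi_2, chi_3> = 0 (distinct irreducibles are orthogonal).

Reasoning: Compute term by term over conjugacy classes (|C| * chi_2(C) * conj(chi_3(C))):
  1*(1)*conj(1) + 1*(-1)*conj(-I) + 1*(1)*conj(-1) + 1*(-1)*conj(I)
  = (1) + (-I) + (-1) + (I)
  = 0.
(Exp terms are combined using exp(i*s)*conj(exp(i*t)) = exp(i*(s-t)), and sums of them are collapsed using the identity that for every m > 1 the m distinct m-th roots of unity sum to 0, e.g. 1 + exp(2*I*pi/3) + exp(-2*I*pi/3) = 0.)
Dividing by |G| = 4 gives 0/4 = 0, matching the row-orthogonality relation <chi_2, chi_3> = [chi_2 = chi_3].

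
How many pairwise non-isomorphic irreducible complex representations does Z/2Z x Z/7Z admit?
14

Working: The number of irreducible complex representations of a finite group equals its number of conjugacy classes. Z/2Z x Z/7Z is abelian of order 14, so every element is its own conjugacy class: 14 classes, so Z/2Z x Z/7Z (order 14) has exactly 14 irreducible complex representations.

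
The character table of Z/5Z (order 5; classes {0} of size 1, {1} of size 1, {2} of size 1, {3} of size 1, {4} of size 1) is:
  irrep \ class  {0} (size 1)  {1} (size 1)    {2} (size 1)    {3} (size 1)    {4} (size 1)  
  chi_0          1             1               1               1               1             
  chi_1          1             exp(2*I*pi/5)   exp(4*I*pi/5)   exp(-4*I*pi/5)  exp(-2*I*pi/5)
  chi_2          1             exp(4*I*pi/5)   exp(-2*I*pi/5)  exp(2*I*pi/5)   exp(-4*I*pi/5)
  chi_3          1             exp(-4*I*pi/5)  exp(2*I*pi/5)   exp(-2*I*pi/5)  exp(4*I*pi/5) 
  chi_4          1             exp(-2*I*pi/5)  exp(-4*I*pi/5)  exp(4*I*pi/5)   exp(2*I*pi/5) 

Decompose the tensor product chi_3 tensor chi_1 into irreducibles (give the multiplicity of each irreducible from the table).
chi_3 tensor chi_1 = chi_4 (all other irreducibles have multiplicity 0).

Solution. The character of a tensor product is the pointwise product (chi_3 * chi_1)(C) = chi_3(C) * chi_1(C):
  {0}: (1)*(1), {1}: (exp(-4*I*pi/5))*(exp(2*I*pi/5)), {2}: (exp(2*I*pi/5))*(exp(4*I*pi/5)), {3}: (exp(-2*I*pi/5))*(exp(-4*I*pi/5)), {4}: (exp(4*I*pi/5))*(exp(-2*I*pi/5))
so (chi_3 * chi_1) takes values
  {0} -> 1, {1} -> exp(-2*I*pi/5), {2} -> exp(-4*I*pi/5), {3} -> exp(4*I*pi/5), {4} -> exp(2*I*pi/5).
Now take the inner product of this character with each irreducible chi from the table, <chi_3*chi_1, chi> = (1/5) sum_C |C| (chi_3*chi_1)(C) conj(chi(C)):
  <chi_3*chi_1, chi_0> = (1/5)[1*(1)*conj(1) + 1*(exp(-2*I*pi/5))*conj(1) + 1*(exp(-4*I*pi/5))*conj(1) + 1*(exp(4*I*pi/5))*conj(1) + 1*(exp(2*I*pi/5))*conj(1)]
      = (1/5)[(1) + (exp(-2*I*pi/5)) + (exp(-4*I*pi/5)) + (exp(4*I*pi/5)) + (exp(2*I*pi/5))] = 0/5 = 0
  <chi_3*chi_1, chi_1> = (1/5)[1*(1)*conj(1) + 1*(exp(-2*I*pi/5))*conj(exp(2*I*pi/5)) + 1*(exp(-4*I*pi/5))*conj(exp(4*I*pi/5)) + 1*(exp(4*I*pi/5))*conj(exp(-4*I*pi/5)) + 1*(exp(2*I*pi/5))*conj(exp(-2*I*pi/5))]
      = (1/5)[(1) + (exp(-4*I*pi/5)) + (exp(2*I*pi/5)) + (exp(-2*I*pi/5)) + (exp(4*I*pi/5))] = 0/5 = 0
  <chi_3*chi_1, chi_2> = (1/5)[1*(1)*conj(1) + 1*(exp(-2*I*pi/5))*conj(exp(4*I*pi/5)) + 1*(exp(-4*I*pi/5))*conj(exp(-2*I*pi/5)) + 1*(exp(4*I*pi/5))*conj(exp(2*I*pi/5)) + 1*(exp(2*I*pi/5))*conj(exp(-4*I*pi/5))]
      = (1/5)[(1) + (exp(4*I*pi/5)) + (exp(-2*I*pi/5)) + (exp(2*I*pi/5)) + (exp(-4*I*pi/5))] = 0/5 = 0
  <chi_3*chi_1, chi_3> = (1/5)[1*(1)*conj(1) + 1*(exp(-2*I*pi/5))*conj(exp(-4*I*pi/5)) + 1*(exp(-4*I*pi/5))*conj(exp(2*I*pi/5)) + 1*(exp(4*I*pi/5))*conj(exp(-2*I*pi/5)) + 1*(exp(2*I*pi/5))*conj(exp(4*I*pi/5))]
      = (1/5)[(1) + (exp(2*I*pi/5)) + (exp(4*I*pi/5)) + (exp(-4*I*pi/5)) + (exp(-2*I*pi/5))] = 0/5 = 0
  <chi_3*chi_1, chi_4> = (1/5)[1*(1)*conj(1) + 1*(exp(-2*I*pi/5))*conj(exp(-2*I*pi/5)) + 1*(exp(-4*I*pi/5))*conj(exp(-4*I*pi/5)) + 1*(exp(4*I*pi/5))*conj(exp(4*I*pi/5)) + 1*(exp(2*I*pi/5))*conj(exp(2*I*pi/5))]
      = (1/5)[(1) + (1) + (1) + (1) + (1)] = 5/5 = 1
(Exp terms are combined using exp(i*s)*conj(exp(i*t)) = exp(i*(s-t)), and sums of them are collapsed using the identity that for every m > 1 the m distinct m-th roots of unity sum to 0, e.g. 1 + exp(2*I*pi/3) + exp(-2*I*pi/3) = 0.)
Hence the multiplicities are chi_4: 1. Dimension check: dim(chi_3)*dim(chi_1) = 1*1 = 1 and sum (mult * dim) = 1*1 = 1.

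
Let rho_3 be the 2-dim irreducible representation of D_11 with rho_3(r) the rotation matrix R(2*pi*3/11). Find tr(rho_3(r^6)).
chi_{rho_3}(r^6) = 2*cos(2*pi*3*6/11) = -2*cos(3*pi/11)

Proof sketch: rho_3(r^6) is rotation by angle 2*pi*3*6/11, whose trace is 2*cos(2*pi*3*6/11) = -2*cos(3*pi/11).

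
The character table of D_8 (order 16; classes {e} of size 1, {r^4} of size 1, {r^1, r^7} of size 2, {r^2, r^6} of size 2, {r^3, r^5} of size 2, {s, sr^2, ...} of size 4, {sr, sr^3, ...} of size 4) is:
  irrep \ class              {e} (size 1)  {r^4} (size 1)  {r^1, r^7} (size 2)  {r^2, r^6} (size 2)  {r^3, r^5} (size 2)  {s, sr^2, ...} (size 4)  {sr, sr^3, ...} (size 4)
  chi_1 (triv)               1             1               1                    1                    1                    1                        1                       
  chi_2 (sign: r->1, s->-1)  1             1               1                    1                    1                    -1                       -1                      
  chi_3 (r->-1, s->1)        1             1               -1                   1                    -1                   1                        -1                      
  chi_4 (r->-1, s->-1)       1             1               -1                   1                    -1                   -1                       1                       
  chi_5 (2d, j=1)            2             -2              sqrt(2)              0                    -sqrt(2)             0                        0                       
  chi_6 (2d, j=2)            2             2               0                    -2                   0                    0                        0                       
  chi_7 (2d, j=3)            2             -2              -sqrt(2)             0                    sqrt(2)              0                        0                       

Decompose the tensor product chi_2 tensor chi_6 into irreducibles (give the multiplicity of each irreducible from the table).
chi_2 tensor chi_6 = chi_6 (all other irreducibles have multiplicity 0).

The character of a tensor product is the pointwise product (chi_2 * chi_6)(C) = chi_2(C) * chi_6(C):
  {e}: (1)*(2), {r^4}: (1)*(2), {r^1, r^7}: (1)*(0), {r^2, r^6}: (1)*(-2), {r^3, r^5}: (1)*(0), {s, sr^2, ...}: (-1)*(0), {sr, sr^3, ...}: (-1)*(0)
so (chi_2 * chi_6) takes values
  {e} -> 2, {r^4} -> 2, {r^1, r^7} -> 0, {r^2, r^6} -> -2, {r^3, r^5} -> 0, {s, sr^2, ...} -> 0, {sr, sr^3, ...} -> 0.
Now take the inner product of this character with each irreducible chi from the table, <chi_2*chi_6, chi> = (1/16) sum_C |C| (chi_2*chi_6)(C) conj(chi(C)):
  <chi_2*chi_6, chi_1> = (1/16)[1*(2)*conj(1) + 1*(2)*conj(1) + 2*(0)*conj(1) + 2*(-2)*conj(1) + 2*(0)*conj(1) + 4*(0)*conj(1) + 4*(0)*conj(1)]
      = (1/16)[(2) + (2) + (0) + (-4) + (0) + (0) + (0)] = 0/16 = 0
  <chi_2*chi_6, chi_2> = (1/16)[1*(2)*conj(1) + 1*(2)*conj(1) + 2*(0)*conj(1) + 2*(-2)*conj(1) + 2*(0)*conj(1) + 4*(0)*conj(-1) + 4*(0)*conj(-1)]
      = (1/16)[(2) + (2) + (0) + (-4) + (0) + (0) + (0)] = 0/16 = 0
  <chi_2*chi_6, chi_3> = (1/16)[1*(2)*conj(1) + 1*(2)*conj(1) + 2*(0)*conj(-1) + 2*(-2)*conj(1) + 2*(0)*conj(-1) + 4*(0)*conj(1) + 4*(0)*conj(-1)]
      = (1/16)[(2) + (2) + (0) + (-4) + (0) + (0) + (0)] = 0/16 = 0
  <chi_2*chi_6, chi_4> = (1/16)[1*(2)*conj(1) + 1*(2)*conj(1) + 2*(0)*conj(-1) + 2*(-2)*conj(1) + 2*(0)*conj(-1) + 4*(0)*conj(-1) + 4*(0)*conj(1)]
      = (1/16)[(2) + (2) + (0) + (-4) + (0) + (0) + (0)] = 0/16 = 0
  <chi_2*chi_6, chi_5> = (1/16)[1*(2)*conj(2) + 1*(2)*conj(-2) + 2*(0)*conj(sqrt(2)) + 2*(-2)*conj(0) + 2*(0)*conj(-sqrt(2)) + 4*(0)*conj(0) + 4*(0)*conj(0)]
      = (1/16)[(4) + (-4) + (0) + (0) + (0) + (0) + (0)] = 0/16 = 0
  <chi_2*chi_6, chi_6> = (1/16)[1*(2)*conj(2) + 1*(2)*conj(2) + 2*(0)*conj(0) + 2*(-2)*conj(-2) + 2*(0)*conj(0) + 4*(0)*conj(0) + 4*(0)*conj(0)]
      = (1/16)[(4) + (4) + (0) + (8) + (0) + (0) + (0)] = 16/16 = 1
  <chi_2*chi_6, chi_7> = (1/16)[1*(2)*conj(2) + 1*(2)*conj(-2) + 2*(0)*conj(-sqrt(2)) + 2*(-2)*conj(0) + 2*(0)*conj(sqrt(2)) + 4*(0)*conj(0) + 4*(0)*conj(0)]
      = (1/16)[(4) + (-4) + (0) + (0) + (0) + (0) + (0)] = 0/16 = 0
Hence the multiplicities are chi_6: 1. Dimension check: dim(chi_2)*dim(chi_6) = 1*2 = 2 and sum (mult * dim) = 1*2 = 2.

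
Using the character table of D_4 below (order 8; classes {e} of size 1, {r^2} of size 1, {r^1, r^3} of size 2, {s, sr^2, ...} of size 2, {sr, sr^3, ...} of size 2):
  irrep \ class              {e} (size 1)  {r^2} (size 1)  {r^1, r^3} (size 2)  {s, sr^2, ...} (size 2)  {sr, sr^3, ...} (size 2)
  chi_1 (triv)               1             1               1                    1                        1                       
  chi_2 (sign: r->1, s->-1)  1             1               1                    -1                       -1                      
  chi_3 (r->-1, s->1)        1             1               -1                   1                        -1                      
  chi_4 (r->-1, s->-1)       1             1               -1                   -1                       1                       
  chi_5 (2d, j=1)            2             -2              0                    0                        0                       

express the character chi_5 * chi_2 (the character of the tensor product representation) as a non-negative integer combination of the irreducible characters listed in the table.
chi_5 tensor chi_2 = chi_5 (all other irreducibles have multiplicity 0).

Explanation: The character of a tensor product is the pointwise product (chi_5 * chi_2)(C) = chi_5(C) * chi_2(C):
  {e}: (2)*(1), {r^2}: (-2)*(1), {r^1, r^3}: (0)*(1), {s, sr^2, ...}: (0)*(-1), {sr, sr^3, ...}: (0)*(-1)
so (chi_5 * chi_2) takes values
  {e} -> 2, {r^2} -> -2, {r^1, r^3} -> 0, {s, sr^2, ...} -> 0, {sr, sr^3, ...} -> 0.
Now take the inner product of this character with each irreducible chi from the table, <chi_5*chi_2, chi> = (1/8) sum_C |C| (chi_5*chi_2)(C) conj(chi(C)):
  <chi_5*chi_2, chi_1> = (1/8)[1*(2)*conj(1) + 1*(-2)*conj(1) + 2*(0)*conj(1) + 2*(0)*conj(1) + 2*(0)*conj(1)]
      = (1/8)[(2) + (-2) + (0) + (0) + (0)] = 0/8 = 0
  <chi_5*chi_2, chi_2> = (1/8)[1*(2)*conj(1) + 1*(-2)*conj(1) + 2*(0)*conj(1) + 2*(0)*conj(-1) + 2*(0)*conj(-1)]
      = (1/8)[(2) + (-2) + (0) + (0) + (0)] = 0/8 = 0
  <chi_5*chi_2, chi_3> = (1/8)[1*(2)*conj(1) + 1*(-2)*conj(1) + 2*(0)*conj(-1) + 2*(0)*conj(1) + 2*(0)*conj(-1)]
      = (1/8)[(2) + (-2) + (0) + (0) + (0)] = 0/8 = 0
  <chi_5*chi_2, chi_4> = (1/8)[1*(2)*conj(1) + 1*(-2)*conj(1) + 2*(0)*conj(-1) + 2*(0)*conj(-1) + 2*(0)*conj(1)]
      = (1/8)[(2) + (-2) + (0) + (0) + (0)] = 0/8 = 0
  <chi_5*chi_2, chi_5> = (1/8)[1*(2)*conj(2) + 1*(-2)*conj(-2) + 2*(0)*conj(0) + 2*(0)*conj(0) + 2*(0)*conj(0)]
      = (1/8)[(4) + (4) + (0) + (0) + (0)] = 8/8 = 1
Hence the multiplicities are chi_5: 1. Dimension check: dim(chi_5)*dim(chi_2) = 2*1 = 2 and sum (mult * dim) = 1*2 = 2.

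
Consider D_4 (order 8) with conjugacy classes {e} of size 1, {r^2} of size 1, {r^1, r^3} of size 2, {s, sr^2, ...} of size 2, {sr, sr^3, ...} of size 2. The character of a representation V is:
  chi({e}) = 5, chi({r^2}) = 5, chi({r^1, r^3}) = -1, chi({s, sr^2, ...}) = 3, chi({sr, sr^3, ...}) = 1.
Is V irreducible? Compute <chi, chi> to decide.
Not irreducible (reducible): <chi, chi> = 9 > 1.

Argument: <chi, chi> = (1/|G|) sum_C |C| * |chi(C)|^2 = (1/8)[1*|5|^2 + 1*|5|^2 + 2*|-1|^2 + 2*|3|^2 + 2*|1|^2]
  = (1/8)[(25) + (25) + (2) + (18) + (2)] = 72/8 = 9.
A character is irreducible iff <chi, chi> = 1, so this representation is reducible.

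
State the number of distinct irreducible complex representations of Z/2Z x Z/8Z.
16

Working: The number of irreducible complex representations of a finite group equals its number of conjugacy classes. Z/2Z x Z/8Z is abelian of order 16, so every element is its own conjugacy class: 16 classes, so Z/2Z x Z/8Z (order 16) has exactly 16 irreducible complex representations.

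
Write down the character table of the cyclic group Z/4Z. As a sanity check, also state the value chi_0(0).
Character table of Z/4Z (irreps indexed chi_0,...,chi_3 with chi_k(m) = zeta_4^(k*m), zeta_4 = exp(2*pi*i/4)):
  irrep \ class  {0} (size 1)  {1} (size 1)  {2} (size 1)  {3} (size 1)
  chi_0          1             1             1             1           
  chi_1          1             I             -1            -I          
  chi_2          1             -1            1             -1          
  chi_3          1             -I            -1            I           

Spot check: chi_0(0) = zeta_4^(0*0) = zeta_4^0 = 1.

Z/4Z is abelian, so all 4 irreducible complex representations are 1-dimensional. They are given by chi_k(m) = zeta_4^(k*m) for k = 0,...,3. Row orthogonality: sum_m chi_k(m) conj(chi_l(m)) = 4 * [k = l].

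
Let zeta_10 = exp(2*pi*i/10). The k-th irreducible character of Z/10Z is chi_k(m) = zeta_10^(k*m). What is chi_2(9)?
chi_2(9) = zeta_10^18 = exp(-2*I*pi/5)

chi_2(9) = zeta_10^(2*9) = zeta_10^18. Since zeta_10^10 = 1, this equals zeta_10^8 = exp(2*pi*i*8/10) = exp(-2*I*pi/5).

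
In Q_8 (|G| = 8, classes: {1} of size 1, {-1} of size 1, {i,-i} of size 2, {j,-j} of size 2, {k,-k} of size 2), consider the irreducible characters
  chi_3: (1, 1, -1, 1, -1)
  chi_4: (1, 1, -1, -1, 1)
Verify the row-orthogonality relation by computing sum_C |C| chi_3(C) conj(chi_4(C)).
Sum = 0; so <chi_3, chi_4> = 0 (distinct irreducibles are orthogonal).

Argument: Compute term by term over conjugacy classes (|C| * chi_3(C) * conj(chi_4(C))):
  1*(1)*conj(1) + 1*(1)*conj(1) + 2*(-1)*conj(-1) + 2*(1)*conj(-1) + 2*(-1)*conj(1)
  = (1) + (1) + (2) + (-2) + (-2)
  = 0.
Dividing by |G| = 8 gives 0/8 = 0, matching the row-orthogonality relation <chi_3, chi_4> = [chi_3 = chi_4].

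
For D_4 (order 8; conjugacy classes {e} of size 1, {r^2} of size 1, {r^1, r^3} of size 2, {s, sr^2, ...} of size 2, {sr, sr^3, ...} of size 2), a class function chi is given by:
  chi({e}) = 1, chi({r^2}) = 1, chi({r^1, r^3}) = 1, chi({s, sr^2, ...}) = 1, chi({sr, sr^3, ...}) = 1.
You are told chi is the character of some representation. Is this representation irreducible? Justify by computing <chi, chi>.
Irreducible: <chi, chi> = 1.

Details: <chi, chi> = (1/|G|) sum_C |C| * |chi(C)|^2 = (1/8)[1*|1|^2 + 1*|1|^2 + 2*|1|^2 + 2*|1|^2 + 2*|1|^2]
  = (1/8)[(1) + (1) + (2) + (2) + (2)] = 8/8 = 1.
A character is irreducible iff <chi, chi> = 1, so this representation is irreducible.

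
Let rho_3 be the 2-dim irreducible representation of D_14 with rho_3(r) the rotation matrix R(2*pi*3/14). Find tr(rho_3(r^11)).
chi_{rho_3}(r^11) = 2*cos(2*pi*3*11/14) = -2*cos(2*pi/7)

Solution. rho_3(r^11) is rotation by angle 2*pi*3*11/14, whose trace is 2*cos(2*pi*3*11/14) = -2*cos(2*pi/7).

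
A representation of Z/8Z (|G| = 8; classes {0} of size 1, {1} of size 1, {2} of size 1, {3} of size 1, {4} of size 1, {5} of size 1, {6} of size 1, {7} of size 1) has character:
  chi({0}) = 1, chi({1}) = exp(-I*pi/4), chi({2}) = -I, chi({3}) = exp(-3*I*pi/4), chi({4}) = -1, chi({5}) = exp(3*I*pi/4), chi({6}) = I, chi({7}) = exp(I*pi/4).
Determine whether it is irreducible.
Irreducible: <chi, chi> = 1.

Derivation: <chi, chi> = (1/|G|) sum_C |C| * |chi(C)|^2 = (1/8)[1*|1|^2 + 1*|exp(-I*pi/4)|^2 + 1*|-I|^2 + 1*|exp(-3*I*pi/4)|^2 + 1*|-1|^2 + 1*|exp(3*I*pi/4)|^2 + 1*|I|^2 + 1*|exp(I*pi/4)|^2]
  = (1/8)[(1) + (1) + (1) + (1) + (1) + (1) + (1) + (1)] = 8/8 = 1.
(Exp terms are combined using exp(i*s)*conj(exp(i*t)) = exp(i*(s-t)), and sums of them are collapsed using the identity that for every m > 1 the m distinct m-th roots of unity sum to 0, e.g. 1 + exp(2*I*pi/3) + exp(-2*I*pi/3) = 0.)
A character is irreducible iff <chi, chi> = 1, so this representation is irreducible.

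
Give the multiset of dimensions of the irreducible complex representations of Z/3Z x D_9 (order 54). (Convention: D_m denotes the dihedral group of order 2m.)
Dimensions: 1, 1, 1, 1, 1, 1, 2, 2, 2, 2, 2, 2, 2, 2, 2, 2, 2, 2

Argument: There are 18 irreducibles (= number of conjugacy classes). Their dimensions d_i satisfy sum d_i^2 = |G| = 54: 1 + 1 + 1 + 1 + 1 + 1 + 4 + 4 + 4 + 4 + 4 + 4 + 4 + 4 + 4 + 4 + 4 + 4 = 54. (For the product with Z/3Z: each of the 3 1-dim characters of Z/3Z tensors with each irrep of D_9, giving 3 copies of each D_9-dimension.)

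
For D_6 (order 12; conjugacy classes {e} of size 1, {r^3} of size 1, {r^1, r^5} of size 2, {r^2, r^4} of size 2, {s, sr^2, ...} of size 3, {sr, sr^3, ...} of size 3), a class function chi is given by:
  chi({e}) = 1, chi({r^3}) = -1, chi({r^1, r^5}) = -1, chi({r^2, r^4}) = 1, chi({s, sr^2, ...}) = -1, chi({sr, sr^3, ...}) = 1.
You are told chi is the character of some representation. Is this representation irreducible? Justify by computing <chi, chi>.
Irreducible: <chi, chi> = 1.

Explanation: <chi, chi> = (1/|G|) sum_C |C| * |chi(C)|^2 = (1/12)[1*|1|^2 + 1*|-1|^2 + 2*|-1|^2 + 2*|1|^2 + 3*|-1|^2 + 3*|1|^2]
  = (1/12)[(1) + (1) + (2) + (2) + (3) + (3)] = 12/12 = 1.
A character is irreducible iff <chi, chi> = 1, so this representation is irreducible.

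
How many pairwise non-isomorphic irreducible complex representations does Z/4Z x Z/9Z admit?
36

Explanation: The number of irreducible complex representations of a finite group equals its number of conjugacy classes. Z/4Z x Z/9Z is abelian of order 36, so every element is its own conjugacy class: 36 classes, so Z/4Z x Z/9Z (order 36) has exactly 36 irreducible complex representations.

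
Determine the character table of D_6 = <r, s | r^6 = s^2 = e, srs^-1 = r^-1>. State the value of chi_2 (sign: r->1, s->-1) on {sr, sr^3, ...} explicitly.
Conjugacy classes: {e} of size 1, {r^3} of size 1, {r^1, r^5} of size 2, {r^2, r^4} of size 2, {s, sr^2, ...} of size 3, {sr, sr^3, ...} of size 3.
Character table:
  irrep \ class              {e} (size 1)  {r^3} (size 1)  {r^1, r^5} (size 2)  {r^2, r^4} (size 2)  {s, sr^2, ...} (size 3)  {sr, sr^3, ...} (size 3)
  chi_1 (triv)               1             1               1                    1                    1                        1                       
  chi_2 (sign: r->1, s->-1)  1             1               1                    1                    -1                       -1                      
  chi_3 (r->-1, s->1)        1             -1              -1                   1                    1                        -1                      
  chi_4 (r->-1, s->-1)       1             -1              -1                   1                    -1                       1                       
  chi_5 (2d, j=1)            2             -2              1                    -1                   0                        0                       
  chi_6 (2d, j=2)            2             2               -1                   -1                   0                        0                       

Spot check: chi_2 (sign: r->1, s->-1) on {sr, sr^3, ...} = -1.

D_6 has order 2*6 = 12 with 6 conjugacy classes, hence 6 irreducibles. Sum of squared dims 1 + 1 + 1 + 1 + 4 + 4 = 12 = |G|. Linear characters come from the abelianisation; the 2-dimensional irreps have character r^k -> 2*cos(2*pi*j*k/6), reflections -> 0.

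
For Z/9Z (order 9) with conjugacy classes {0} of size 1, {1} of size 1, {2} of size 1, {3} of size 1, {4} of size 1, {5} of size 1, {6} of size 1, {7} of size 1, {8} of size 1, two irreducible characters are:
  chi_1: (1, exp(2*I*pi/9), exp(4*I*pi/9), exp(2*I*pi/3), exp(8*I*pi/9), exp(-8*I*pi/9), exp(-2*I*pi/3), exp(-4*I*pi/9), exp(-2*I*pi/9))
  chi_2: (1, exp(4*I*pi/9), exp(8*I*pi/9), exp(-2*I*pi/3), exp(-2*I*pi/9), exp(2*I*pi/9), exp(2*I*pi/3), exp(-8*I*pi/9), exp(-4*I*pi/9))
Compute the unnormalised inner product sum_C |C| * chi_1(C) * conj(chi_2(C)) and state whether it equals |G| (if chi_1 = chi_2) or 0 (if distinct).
Sum = 0; so <chi_1, chi_2> = 0 (distinct irreducibles are orthogonal).

Details: Compute term by term over conjugacy classes (|C| * chi_1(C) * conj(chi_2(C))):
  1*(1)*conj(1) + 1*(exp(2*I*pi/9))*conj(exp(4*I*pi/9)) + 1*(exp(4*I*pi/9))*conj(exp(8*I*pi/9)) + 1*(exp(2*I*pi/3))*conj(exp(-2*I*pi/3)) + 1*(exp(8*I*pi/9))*conj(exp(-2*I*pi/9)) + 1*(exp(-8*I*pi/9))*conj(exp(2*I*pi/9)) + 1*(exp(-2*I*pi/3))*conj(exp(2*I*pi/3)) + 1*(exp(-4*I*pi/9))*conj(exp(-8*I*pi/9)) + 1*(exp(-2*I*pi/9))*conj(exp(-4*I*pi/9))
  = (1) + (exp(-2*I*pi/9)) + (exp(-4*I*pi/9)) + (exp(-2*I*pi/3)) + (exp(-8*I*pi/9)) + (exp(8*I*pi/9)) + (exp(2*I*pi/3)) + (exp(4*I*pi/9)) + (exp(2*I*pi/9))
  = 0.
(Exp terms are combined using exp(i*s)*conj(exp(i*t)) = exp(i*(s-t)), and sums of them are collapsed using the identity that for every m > 1 the m distinct m-th roots of unity sum to 0, e.g. 1 + exp(2*I*pi/3) + exp(-2*I*pi/3) = 0.)
Dividing by |G| = 9 gives 0/9 = 0, matching the row-orthogonality relation <chi_1, chi_2> = [chi_1 = chi_2].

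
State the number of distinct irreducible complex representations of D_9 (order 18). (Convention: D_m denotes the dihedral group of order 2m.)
6

Proof sketch: The number of irreducible complex representations of a finite group equals its number of conjugacy classes. D_9 has 6 conjugacy classes ((n+3)/2 for n odd), so D_9 (order 18) has exactly 6 irreducible complex representations.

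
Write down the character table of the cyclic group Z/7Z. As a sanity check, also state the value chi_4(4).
Character table of Z/7Z (irreps indexed chi_0,...,chi_6 with chi_k(m) = zeta_7^(k*m), zeta_7 = exp(2*pi*i/7)):
  irrep \ class  {0} (size 1)  {1} (size 1)    {2} (size 1)    {3} (size 1)    {4} (size 1)    {5} (size 1)    {6} (size 1)  
  chi_0          1             1               1               1               1               1               1             
  chi_1          1             exp(2*I*pi/7)   exp(4*I*pi/7)   exp(6*I*pi/7)   exp(-6*I*pi/7)  exp(-4*I*pi/7)  exp(-2*I*pi/7)
  chi_2          1             exp(4*I*pi/7)   exp(-6*I*pi/7)  exp(-2*I*pi/7)  exp(2*I*pi/7)   exp(6*I*pi/7)   exp(-4*I*pi/7)
  chi_3          1             exp(6*I*pi/7)   exp(-2*I*pi/7)  exp(4*I*pi/7)   exp(-4*I*pi/7)  exp(2*I*pi/7)   exp(-6*I*pi/7)
  chi_4          1             exp(-6*I*pi/7)  exp(2*I*pi/7)   exp(-4*I*pi/7)  exp(4*I*pi/7)   exp(-2*I*pi/7)  exp(6*I*pi/7) 
  chi_5          1             exp(-4*I*pi/7)  exp(6*I*pi/7)   exp(2*I*pi/7)   exp(-2*I*pi/7)  exp(-6*I*pi/7)  exp(4*I*pi/7) 
  chi_6          1             exp(-2*I*pi/7)  exp(-4*I*pi/7)  exp(-6*I*pi/7)  exp(6*I*pi/7)   exp(4*I*pi/7)   exp(2*I*pi/7) 

Spot check: chi_4(4) = zeta_7^(4*4) = zeta_7^16 = exp(4*I*pi/7).

Reasoning: Z/7Z is abelian, so all 7 irreducible complex representations are 1-dimensional. They are given by chi_k(m) = zeta_7^(k*m) for k = 0,...,6. Row orthogonality: sum_m chi_k(m) conj(chi_l(m)) = 7 * [k = l].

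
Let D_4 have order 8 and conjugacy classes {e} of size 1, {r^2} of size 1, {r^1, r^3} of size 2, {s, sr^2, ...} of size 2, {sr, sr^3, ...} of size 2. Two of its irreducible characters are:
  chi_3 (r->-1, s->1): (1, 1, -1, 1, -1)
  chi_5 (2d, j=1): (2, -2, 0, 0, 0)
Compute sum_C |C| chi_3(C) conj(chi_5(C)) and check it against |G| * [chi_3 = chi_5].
Sum = 0; so <chi_3, chi_5> = 0 (distinct irreducibles are orthogonal).

Compute term by term over conjugacy classes (|C| * chi_3(C) * conj(chi_5(C))):
  1*(1)*conj(2) + 1*(1)*conj(-2) + 2*(-1)*conj(0) + 2*(1)*conj(0) + 2*(-1)*conj(0)
  = (2) + (-2) + (0) + (0) + (0)
  = 0.
Dividing by |G| = 8 gives 0/8 = 0, matching the row-orthogonality relation <chi_3, chi_5> = [chi_3 = chi_5].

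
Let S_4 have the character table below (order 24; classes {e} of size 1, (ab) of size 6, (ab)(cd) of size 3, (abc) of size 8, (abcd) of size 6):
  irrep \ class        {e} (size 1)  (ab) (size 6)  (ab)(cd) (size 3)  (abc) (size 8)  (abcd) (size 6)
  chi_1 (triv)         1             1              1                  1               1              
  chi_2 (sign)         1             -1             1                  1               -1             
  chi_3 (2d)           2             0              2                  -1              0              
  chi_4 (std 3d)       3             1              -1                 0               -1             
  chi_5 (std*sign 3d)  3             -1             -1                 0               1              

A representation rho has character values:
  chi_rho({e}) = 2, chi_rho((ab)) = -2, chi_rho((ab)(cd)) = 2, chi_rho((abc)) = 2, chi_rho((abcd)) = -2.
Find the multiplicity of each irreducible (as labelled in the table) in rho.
Multiplicities: chi_1: 0, chi_2: 2, chi_3: 0, chi_4: 0, chi_5: 0.

Details: Use <chi_rho, chi> = (1/|G|) sum_C |C| * chi_rho(C) * conj(chi(C)) with |G| = 24 for each irreducible chi in the table:
  <chi_rho, chi_1> = (1/24)[1*(2)*conj(1) + 6*(-2)*conj(1) + 3*(2)*conj(1) + 8*(2)*conj(1) + 6*(-2)*conj(1)]
      = (1/24)[(2) + (-12) + (6) + (16) + (-12)] = 0/24 = 0
  <chi_rho, chi_2> = (1/24)[1*(2)*conj(1) + 6*(-2)*conj(-1) + 3*(2)*conj(1) + 8*(2)*conj(1) + 6*(-2)*conj(-1)]
      = (1/24)[(2) + (12) + (6) + (16) + (12)] = 48/24 = 2
  <chi_rho, chi_3> = (1/24)[1*(2)*conj(2) + 6*(-2)*conj(0) + 3*(2)*conj(2) + 8*(2)*conj(-1) + 6*(-2)*conj(0)]
      = (1/24)[(4) + (0) + (12) + (-16) + (0)] = 0/24 = 0
  <chi_rho, chi_4> = (1/24)[1*(2)*conj(3) + 6*(-2)*conj(1) + 3*(2)*conj(-1) + 8*(2)*conj(0) + 6*(-2)*conj(-1)]
      = (1/24)[(6) + (-12) + (-6) + (0) + (12)] = 0/24 = 0
  <chi_rho, chi_5> = (1/24)[1*(2)*conj(3) + 6*(-2)*conj(-1) + 3*(2)*conj(-1) + 8*(2)*conj(0) + 6*(-2)*conj(1)]
      = (1/24)[(6) + (12) + (-6) + (0) + (-12)] = 0/24 = 0
Dimension check: dim(rho) = sum (mult * dim) = 0*1 + 2*1 + 0*2 + 0*3 + 0*3 = 2 = chi_rho(e) = 2.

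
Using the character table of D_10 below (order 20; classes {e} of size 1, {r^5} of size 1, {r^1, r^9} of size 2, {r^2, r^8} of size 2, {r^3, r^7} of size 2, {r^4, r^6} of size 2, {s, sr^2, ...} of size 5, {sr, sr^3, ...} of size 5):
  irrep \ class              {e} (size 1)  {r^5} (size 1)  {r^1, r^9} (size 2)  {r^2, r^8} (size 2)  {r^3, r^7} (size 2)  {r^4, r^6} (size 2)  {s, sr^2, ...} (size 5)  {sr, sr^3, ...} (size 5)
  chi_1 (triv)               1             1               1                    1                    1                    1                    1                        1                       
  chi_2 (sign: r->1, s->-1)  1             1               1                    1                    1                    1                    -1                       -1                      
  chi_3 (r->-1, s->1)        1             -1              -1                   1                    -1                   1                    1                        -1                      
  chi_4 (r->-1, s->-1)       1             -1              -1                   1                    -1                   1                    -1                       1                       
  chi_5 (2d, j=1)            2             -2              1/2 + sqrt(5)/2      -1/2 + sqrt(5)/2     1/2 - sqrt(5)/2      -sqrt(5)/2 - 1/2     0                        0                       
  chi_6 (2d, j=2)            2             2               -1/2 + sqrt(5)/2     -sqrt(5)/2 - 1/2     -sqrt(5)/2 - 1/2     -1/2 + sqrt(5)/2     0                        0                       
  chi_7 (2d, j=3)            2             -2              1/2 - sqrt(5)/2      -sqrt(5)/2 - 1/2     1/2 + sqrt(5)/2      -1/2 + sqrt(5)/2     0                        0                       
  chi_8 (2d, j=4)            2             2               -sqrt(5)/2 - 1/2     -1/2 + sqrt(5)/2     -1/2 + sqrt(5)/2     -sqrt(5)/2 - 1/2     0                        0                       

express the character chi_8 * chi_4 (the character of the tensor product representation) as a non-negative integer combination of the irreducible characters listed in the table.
chi_8 tensor chi_4 = chi_5 (all other irreducibles have multiplicity 0).

Argument: The character of a tensor product is the pointwise product (chi_8 * chi_4)(C) = chi_8(C) * chi_4(C):
  {e}: (2)*(1), {r^5}: (2)*(-1), {r^1, r^9}: (-sqrt(5)/2 - 1/2)*(-1), {r^2, r^8}: (-1/2 + sqrt(5)/2)*(1), {r^3, r^7}: (-1/2 + sqrt(5)/2)*(-1), {r^4, r^6}: (-sqrt(5)/2 - 1/2)*(1), {s, sr^2, ...}: (0)*(-1), {sr, sr^3, ...}: (0)*(1)
so (chi_8 * chi_4) takes values
  {e} -> 2, {r^5} -> -2, {r^1, r^9} -> 1/2 + sqrt(5)/2, {r^2, r^8} -> -1/2 + sqrt(5)/2, {r^3, r^7} -> 1/2 - sqrt(5)/2, {r^4, r^6} -> -sqrt(5)/2 - 1/2, {s, sr^2, ...} -> 0, {sr, sr^3, ...} -> 0.
Now take the inner product of this character with each irreducible chi from the table, <chi_8*chi_4, chi> = (1/20) sum_C |C| (chi_8*chi_4)(C) conj(chi(C)):
  <chi_8*chi_4, chi_1> = (1/20)[1*(2)*conj(1) + 1*(-2)*conj(1) + 2*(1/2 + sqrt(5)/2)*conj(1) + 2*(-1/2 + sqrt(5)/2)*conj(1) + 2*(1/2 - sqrt(5)/2)*conj(1) + 2*(-sqrt(5)/2 - 1/2)*conj(1) + 5*(0)*conj(1) + 5*(0)*conj(1)]
      = (1/20)[(2) + (-2) + (1 + sqrt(5)) + (-1 + sqrt(5)) + (1 - sqrt(5)) + (-sqrt(5) - 1) + (0) + (0)] = 0/20 = 0
  <chi_8*chi_4, chi_2> = (1/20)[1*(2)*conj(1) + 1*(-2)*conj(1) + 2*(1/2 + sqrt(5)/2)*conj(1) + 2*(-1/2 + sqrt(5)/2)*conj(1) + 2*(1/2 - sqrt(5)/2)*conj(1) + 2*(-sqrt(5)/2 - 1/2)*conj(1) + 5*(0)*conj(-1) + 5*(0)*conj(-1)]
      = (1/20)[(2) + (-2) + (1 + sqrt(5)) + (-1 + sqrt(5)) + (1 - sqrt(5)) + (-sqrt(5) - 1) + (0) + (0)] = 0/20 = 0
  <chi_8*chi_4, chi_3> = (1/20)[1*(2)*conj(1) + 1*(-2)*conj(-1) + 2*(1/2 + sqrt(5)/2)*conj(-1) + 2*(-1/2 + sqrt(5)/2)*conj(1) + 2*(1/2 - sqrt(5)/2)*conj(-1) + 2*(-sqrt(5)/2 - 1/2)*conj(1) + 5*(0)*conj(1) + 5*(0)*conj(-1)]
      = (1/20)[(2) + (2) + (-sqrt(5) - 1) + (-1 + sqrt(5)) + (-1 + sqrt(5)) + (-sqrt(5) - 1) + (0) + (0)] = 0/20 = 0
  <chi_8*chi_4, chi_4> = (1/20)[1*(2)*conj(1) + 1*(-2)*conj(-1) + 2*(1/2 + sqrt(5)/2)*conj(-1) + 2*(-1/2 + sqrt(5)/2)*conj(1) + 2*(1/2 - sqrt(5)/2)*conj(-1) + 2*(-sqrt(5)/2 - 1/2)*conj(1) + 5*(0)*conj(-1) + 5*(0)*conj(1)]
      = (1/20)[(2) + (2) + (-sqrt(5) - 1) + (-1 + sqrt(5)) + (-1 + sqrt(5)) + (-sqrt(5) - 1) + (0) + (0)] = 0/20 = 0
  <chi_8*chi_4, chi_5> = (1/20)[1*(2)*conj(2) + 1*(-2)*conj(-2) + 2*(1/2 + sqrt(5)/2)*conj(1/2 + sqrt(5)/2) + 2*(-1/2 + sqrt(5)/2)*conj(-1/2 + sqrt(5)/2) + 2*(1/2 - sqrt(5)/2)*conj(1/2 - sqrt(5)/2) + 2*(-sqrt(5)/2 - 1/2)*conj(-sqrt(5)/2 - 1/2) + 5*(0)*conj(0) + 5*(0)*conj(0)]
      = (1/20)[(4) + (4) + (sqrt(5) + 3) + (3 - sqrt(5)) + (3 - sqrt(5)) + (sqrt(5) + 3) + (0) + (0)] = 20/20 = 1
  <chi_8*chi_4, chi_6> = (1/20)[1*(2)*conj(2) + 1*(-2)*conj(2) + 2*(1/2 + sqrt(5)/2)*conj(-1/2 + sqrt(5)/2) + 2*(-1/2 + sqrt(5)/2)*conj(-sqrt(5)/2 - 1/2) + 2*(1/2 - sqrt(5)/2)*conj(-sqrt(5)/2 - 1/2) + 2*(-sqrt(5)/2 - 1/2)*conj(-1/2 + sqrt(5)/2) + 5*(0)*conj(0) + 5*(0)*conj(0)]
      = (1/20)[(4) + (-4) + (2) + (-2) + (2) + (-2) + (0) + (0)] = 0/20 = 0
  <chi_8*chi_4, chi_7> = (1/20)[1*(2)*conj(2) + 1*(-2)*conj(-2) + 2*(1/2 + sqrt(5)/2)*conj(1/2 - sqrt(5)/2) + 2*(-1/2 + sqrt(5)/2)*conj(-sqrt(5)/2 - 1/2) + 2*(1/2 - sqrt(5)/2)*conj(1/2 + sqrt(5)/2) + 2*(-sqrt(5)/2 - 1/2)*conj(-1/2 + sqrt(5)/2) + 5*(0)*conj(0) + 5*(0)*conj(0)]
      = (1/20)[(4) + (4) + (-2) + (-2) + (-2) + (-2) + (0) + (0)] = 0/20 = 0
  <chi_8*chi_4, chi_8> = (1/20)[1*(2)*conj(2) + 1*(-2)*conj(2) + 2*(1/2 + sqrt(5)/2)*conj(-sqrt(5)/2 - 1/2) + 2*(-1/2 + sqrt(5)/2)*conj(-1/2 + sqrt(5)/2) + 2*(1/2 - sqrt(5)/2)*conj(-1/2 + sqrt(5)/2) + 2*(-sqrt(5)/2 - 1/2)*conj(-sqrt(5)/2 - 1/2) + 5*(0)*conj(0) + 5*(0)*conj(0)]
      = (1/20)[(4) + (-4) + (-3 - sqrt(5)) + (3 - sqrt(5)) + (-3 + sqrt(5)) + (sqrt(5) + 3) + (0) + (0)] = 0/20 = 0
Hence the multiplicities are chi_5: 1. Dimension check: dim(chi_8)*dim(chi_4) = 2*1 = 2 and sum (mult * dim) = 1*2 = 2.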